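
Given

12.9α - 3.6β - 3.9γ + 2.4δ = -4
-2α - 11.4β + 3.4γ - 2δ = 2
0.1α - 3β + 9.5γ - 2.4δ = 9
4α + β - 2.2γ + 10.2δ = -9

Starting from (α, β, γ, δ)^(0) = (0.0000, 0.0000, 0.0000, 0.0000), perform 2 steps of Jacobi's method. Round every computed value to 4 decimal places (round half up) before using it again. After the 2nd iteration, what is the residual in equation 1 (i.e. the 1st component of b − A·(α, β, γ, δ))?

Iteration 1:
  α = (-4 - (-3.6)·0.0000 - (-3.9)·0.0000 - (2.4)·0.0000) / (12.9) = -0.3101
  β = (2 - (-2)·0.0000 - (3.4)·0.0000 - (-2)·0.0000) / (-11.4) = -0.1754
  γ = (9 - (0.1)·0.0000 - (-3)·0.0000 - (-2.4)·0.0000) / (9.5) = 0.9474
  δ = (-9 - (4)·0.0000 - (1)·0.0000 - (-2.2)·0.0000) / (10.2) = -0.8824
Iteration 2:
  α = (-4 - (-3.6)·-0.1754 - (-3.9)·0.9474 - (2.4)·-0.8824) / (12.9) = 0.0916
  β = (2 - (-2)·-0.3101 - (3.4)·0.9474 - (-2)·-0.8824) / (-11.4) = 0.3163
  γ = (9 - (0.1)·-0.3101 - (-3)·-0.1754 - (-2.4)·-0.8824) / (9.5) = 0.6723
  δ = (-9 - (4)·-0.3101 - (1)·-0.1754 - (-2.2)·0.9474) / (10.2) = -0.5392
Residual b − A·x = (-0.1269, 2.4248, 2.2588, -2.7038)

-0.1269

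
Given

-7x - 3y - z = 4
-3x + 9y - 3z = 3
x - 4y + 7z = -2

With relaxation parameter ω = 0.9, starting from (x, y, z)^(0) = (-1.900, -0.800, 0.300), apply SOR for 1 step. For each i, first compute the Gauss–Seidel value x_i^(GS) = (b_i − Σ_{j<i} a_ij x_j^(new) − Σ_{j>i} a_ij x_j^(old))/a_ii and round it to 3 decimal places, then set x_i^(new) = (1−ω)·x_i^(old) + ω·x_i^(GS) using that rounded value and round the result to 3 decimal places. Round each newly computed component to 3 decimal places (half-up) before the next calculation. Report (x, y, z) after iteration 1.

Iteration 1:
  x: GS value = (4 - (-3)·-0.800 - (-1)·0.300) / (-7) = -0.271;  x ← (1−ω)·-1.900 + ω·-0.271 = -0.434
  y: GS value = (3 - (-3)·-0.434 - (-3)·0.300) / (9) = 0.289;  y ← (1−ω)·-0.800 + ω·0.289 = 0.180
  z: GS value = (-2 - (1)·-0.434 - (-4)·0.180) / (7) = -0.121;  z ← (1−ω)·0.300 + ω·-0.121 = -0.079

(-0.434, 0.180, -0.079)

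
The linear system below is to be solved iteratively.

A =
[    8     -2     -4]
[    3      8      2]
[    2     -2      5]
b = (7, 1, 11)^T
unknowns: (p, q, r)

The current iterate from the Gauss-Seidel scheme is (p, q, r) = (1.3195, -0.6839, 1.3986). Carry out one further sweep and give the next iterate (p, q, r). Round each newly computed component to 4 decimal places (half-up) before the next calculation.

(1.4033, -0.7509, 1.3383)

One sweep:
  p = (7 - (-2)·-0.6839 - (-4)·1.3986) / (8) = 1.4033
  q = (1 - (3)·1.4033 - (2)·1.3986) / (8) = -0.7509
  r = (11 - (2)·1.4033 - (-2)·-0.7509) / (5) = 1.3383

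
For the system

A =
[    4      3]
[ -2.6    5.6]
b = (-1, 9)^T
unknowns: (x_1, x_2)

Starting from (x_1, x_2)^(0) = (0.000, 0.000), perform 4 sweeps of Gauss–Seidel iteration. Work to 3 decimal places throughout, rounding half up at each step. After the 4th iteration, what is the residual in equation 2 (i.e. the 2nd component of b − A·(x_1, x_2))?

0.003

Iteration 1:
  x_1 = (-1 - (3)·0.000) / (4) = -0.250
  x_2 = (9 - (-2.6)·-0.250) / (5.6) = 1.491
Iteration 2:
  x_1 = (-1 - (3)·1.491) / (4) = -1.368
  x_2 = (9 - (-2.6)·-1.368) / (5.6) = 0.972
Iteration 3:
  x_1 = (-1 - (3)·0.972) / (4) = -0.979
  x_2 = (9 - (-2.6)·-0.979) / (5.6) = 1.153
Iteration 4:
  x_1 = (-1 - (3)·1.153) / (4) = -1.115
  x_2 = (9 - (-2.6)·-1.115) / (5.6) = 1.089
Residual b − A·x = (0.193, 0.003)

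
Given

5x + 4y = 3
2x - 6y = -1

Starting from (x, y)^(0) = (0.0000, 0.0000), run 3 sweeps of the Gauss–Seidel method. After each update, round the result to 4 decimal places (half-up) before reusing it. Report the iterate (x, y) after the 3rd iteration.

(0.3849, 0.2950)

Iteration 1:
  x = (3 - (4)·0.0000) / (5) = 0.6000
  y = (-1 - (2)·0.6000) / (-6) = 0.3667
Iteration 2:
  x = (3 - (4)·0.3667) / (5) = 0.3066
  y = (-1 - (2)·0.3066) / (-6) = 0.2689
Iteration 3:
  x = (3 - (4)·0.2689) / (5) = 0.3849
  y = (-1 - (2)·0.3849) / (-6) = 0.2950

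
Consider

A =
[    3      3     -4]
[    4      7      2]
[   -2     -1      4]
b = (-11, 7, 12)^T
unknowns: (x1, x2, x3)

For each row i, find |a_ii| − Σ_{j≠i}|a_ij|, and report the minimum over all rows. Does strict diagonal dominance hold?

-4

row 1: |3| − (3+4) = -4
row 2: |7| − (4+2) = 1
row 3: |4| − (2+1) = 1
minimum over rows = -4 → not strictly diagonally dominant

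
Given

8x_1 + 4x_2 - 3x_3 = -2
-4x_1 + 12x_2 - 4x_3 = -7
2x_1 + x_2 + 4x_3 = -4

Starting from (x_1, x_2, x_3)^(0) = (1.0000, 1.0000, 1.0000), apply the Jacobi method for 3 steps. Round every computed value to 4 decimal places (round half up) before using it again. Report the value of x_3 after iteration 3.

-0.2031

Iteration 1:
  x_1 = (-2 - (4)·1.0000 - (-3)·1.0000) / (8) = -0.3750
  x_2 = (-7 - (-4)·1.0000 - (-4)·1.0000) / (12) = 0.0833
  x_3 = (-4 - (2)·1.0000 - (1)·1.0000) / (4) = -1.7500
Iteration 2:
  x_1 = (-2 - (4)·0.0833 - (-3)·-1.7500) / (8) = -0.9479
  x_2 = (-7 - (-4)·-0.3750 - (-4)·-1.7500) / (12) = -1.2917
  x_3 = (-4 - (2)·-0.3750 - (1)·0.0833) / (4) = -0.8333
Iteration 3:
  x_1 = (-2 - (4)·-1.2917 - (-3)·-0.8333) / (8) = 0.0834
  x_2 = (-7 - (-4)·-0.9479 - (-4)·-0.8333) / (12) = -1.1771
  x_3 = (-4 - (2)·-0.9479 - (1)·-1.2917) / (4) = -0.2031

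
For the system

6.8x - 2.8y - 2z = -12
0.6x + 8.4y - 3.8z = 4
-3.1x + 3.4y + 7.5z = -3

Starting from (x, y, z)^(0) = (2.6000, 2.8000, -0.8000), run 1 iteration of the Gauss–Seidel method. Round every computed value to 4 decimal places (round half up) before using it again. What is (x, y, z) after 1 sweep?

Iteration 1:
  x = (-12 - (-2.8)·2.8000 - (-2)·-0.8000) / (6.8) = -0.8471
  y = (4 - (0.6)·-0.8471 - (-3.8)·-0.8000) / (8.4) = 0.1748
  z = (-3 - (-3.1)·-0.8471 - (3.4)·0.1748) / (7.5) = -0.8294

(-0.8471, 0.1748, -0.8294)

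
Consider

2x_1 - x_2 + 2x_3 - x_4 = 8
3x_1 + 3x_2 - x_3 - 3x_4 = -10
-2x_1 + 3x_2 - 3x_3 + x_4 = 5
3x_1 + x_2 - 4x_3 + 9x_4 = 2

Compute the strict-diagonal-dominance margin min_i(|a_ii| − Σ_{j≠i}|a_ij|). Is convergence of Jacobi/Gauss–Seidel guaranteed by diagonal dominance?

row 1: |2| − (1+2+1) = -2
row 2: |3| − (3+1+3) = -4
row 3: |-3| − (2+3+1) = -3
row 4: |9| − (3+1+4) = 1
minimum over rows = -4 → not strictly diagonally dominant

-4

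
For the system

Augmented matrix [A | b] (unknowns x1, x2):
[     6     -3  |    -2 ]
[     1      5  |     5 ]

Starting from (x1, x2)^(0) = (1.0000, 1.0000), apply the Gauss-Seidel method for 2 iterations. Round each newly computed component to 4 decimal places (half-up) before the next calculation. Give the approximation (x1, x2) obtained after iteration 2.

Iteration 1:
  x1 = (-2 - (-3)·1.0000) / (6) = 0.1667
  x2 = (5 - (1)·0.1667) / (5) = 0.9667
Iteration 2:
  x1 = (-2 - (-3)·0.9667) / (6) = 0.1500
  x2 = (5 - (1)·0.1500) / (5) = 0.9700

(0.1500, 0.9700)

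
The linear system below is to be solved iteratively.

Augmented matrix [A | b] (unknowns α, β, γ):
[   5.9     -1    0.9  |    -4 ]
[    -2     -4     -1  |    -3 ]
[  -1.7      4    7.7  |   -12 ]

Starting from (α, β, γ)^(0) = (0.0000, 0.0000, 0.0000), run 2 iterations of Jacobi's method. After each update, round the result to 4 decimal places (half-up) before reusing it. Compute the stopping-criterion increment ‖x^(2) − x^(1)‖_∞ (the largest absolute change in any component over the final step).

0.7286

Iteration 1:
  α = (-4 - (-1)·0.0000 - (0.9)·0.0000) / (5.9) = -0.6780
  β = (-3 - (-2)·0.0000 - (-1)·0.0000) / (-4) = 0.7500
  γ = (-12 - (-1.7)·0.0000 - (4)·0.0000) / (7.7) = -1.5584
Iteration 2:
  α = (-4 - (-1)·0.7500 - (0.9)·-1.5584) / (5.9) = -0.3131
  β = (-3 - (-2)·-0.6780 - (-1)·-1.5584) / (-4) = 1.4786
  γ = (-12 - (-1.7)·-0.6780 - (4)·0.7500) / (7.7) = -2.0977
Change: (0.3649, 0.7286, -0.5393) → max |·| = 0.7286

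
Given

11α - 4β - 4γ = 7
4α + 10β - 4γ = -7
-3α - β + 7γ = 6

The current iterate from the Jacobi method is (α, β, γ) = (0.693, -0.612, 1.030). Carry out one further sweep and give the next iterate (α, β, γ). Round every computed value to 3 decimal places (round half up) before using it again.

(0.788, -0.565, 1.067)

One sweep:
  α = (7 - (-4)·-0.612 - (-4)·1.030) / (11) = 0.788
  β = (-7 - (4)·0.693 - (-4)·1.030) / (10) = -0.565
  γ = (6 - (-3)·0.693 - (-1)·-0.612) / (7) = 1.067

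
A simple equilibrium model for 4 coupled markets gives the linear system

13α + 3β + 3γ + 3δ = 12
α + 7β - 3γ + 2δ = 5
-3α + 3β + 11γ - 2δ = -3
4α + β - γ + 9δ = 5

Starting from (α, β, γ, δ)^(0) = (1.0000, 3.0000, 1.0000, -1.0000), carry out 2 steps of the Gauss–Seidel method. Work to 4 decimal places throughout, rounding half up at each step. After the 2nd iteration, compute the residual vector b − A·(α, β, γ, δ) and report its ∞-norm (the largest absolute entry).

Iteration 1:
  α = (12 - (3)·3.0000 - (3)·1.0000 - (3)·-1.0000) / (13) = 0.2308
  β = (5 - (1)·0.2308 - (-3)·1.0000 - (2)·-1.0000) / (7) = 1.3956
  γ = (-3 - (-3)·0.2308 - (3)·1.3956 - (-2)·-1.0000) / (11) = -0.7722
  δ = (5 - (4)·0.2308 - (1)·1.3956 - (-1)·-0.7722) / (9) = 0.2121
Iteration 2:
  α = (12 - (3)·1.3956 - (3)·-0.7722 - (3)·0.2121) / (13) = 0.7303
  β = (5 - (1)·0.7303 - (-3)·-0.7722 - (2)·0.2121) / (7) = 0.2184
  γ = (-3 - (-3)·0.7303 - (3)·0.2184 - (-2)·0.2121) / (11) = -0.0946
  δ = (5 - (4)·0.7303 - (1)·0.2184 - (-1)·-0.0946) / (9) = 0.1962
Residual b − A·x = (1.5461, 2.0647, -0.0313, 0.0000); ∞-norm = 2.0647

2.0647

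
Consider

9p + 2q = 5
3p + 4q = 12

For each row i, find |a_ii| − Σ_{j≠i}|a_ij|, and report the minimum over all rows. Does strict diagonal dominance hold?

1

row 1: |9| − (2) = 7
row 2: |4| − (3) = 1
minimum over rows = 1 → strictly diagonally dominant (convergence guaranteed)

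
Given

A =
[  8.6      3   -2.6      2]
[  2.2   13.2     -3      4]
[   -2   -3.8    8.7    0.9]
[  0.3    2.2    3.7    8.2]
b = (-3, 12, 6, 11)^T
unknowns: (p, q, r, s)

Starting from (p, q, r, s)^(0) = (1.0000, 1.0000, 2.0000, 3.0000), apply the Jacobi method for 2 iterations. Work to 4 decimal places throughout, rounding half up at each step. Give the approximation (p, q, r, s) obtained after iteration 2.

Iteration 1:
  p = (-3 - (3)·1.0000 - (-2.6)·2.0000 - (2)·3.0000) / (8.6) = -0.7907
  q = (12 - (2.2)·1.0000 - (-3)·2.0000 - (4)·3.0000) / (13.2) = 0.2879
  r = (6 - (-2)·1.0000 - (-3.8)·1.0000 - (0.9)·3.0000) / (8.7) = 1.0460
  s = (11 - (0.3)·1.0000 - (2.2)·1.0000 - (3.7)·2.0000) / (8.2) = 0.1341
Iteration 2:
  p = (-3 - (3)·0.2879 - (-2.6)·1.0460 - (2)·0.1341) / (8.6) = -0.1642
  q = (12 - (2.2)·-0.7907 - (-3)·1.0460 - (4)·0.1341) / (13.2) = 1.2380
  r = (6 - (-2)·-0.7907 - (-3.8)·0.2879 - (0.9)·0.1341) / (8.7) = 0.6198
  s = (11 - (0.3)·-0.7907 - (2.2)·0.2879 - (3.7)·1.0460) / (8.2) = 0.8212

(-0.1642, 1.2380, 0.6198, 0.8212)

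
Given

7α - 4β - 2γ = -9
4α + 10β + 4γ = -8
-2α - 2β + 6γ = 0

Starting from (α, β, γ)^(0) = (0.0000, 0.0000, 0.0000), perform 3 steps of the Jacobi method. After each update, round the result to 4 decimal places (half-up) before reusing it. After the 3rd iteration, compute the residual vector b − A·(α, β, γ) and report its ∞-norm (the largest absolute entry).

1.8816

Iteration 1:
  α = (-9 - (-4)·0.0000 - (-2)·0.0000) / (7) = -1.2857
  β = (-8 - (4)·0.0000 - (4)·0.0000) / (10) = -0.8000
  γ = (0 - (-2)·0.0000 - (-2)·0.0000) / (6) = 0.0000
Iteration 2:
  α = (-9 - (-4)·-0.8000 - (-2)·0.0000) / (7) = -1.7429
  β = (-8 - (4)·-1.2857 - (4)·0.0000) / (10) = -0.2857
  γ = (0 - (-2)·-1.2857 - (-2)·-0.8000) / (6) = -0.6952
Iteration 3:
  α = (-9 - (-4)·-0.2857 - (-2)·-0.6952) / (7) = -1.6476
  β = (-8 - (4)·-1.7429 - (4)·-0.6952) / (10) = 0.1752
  γ = (0 - (-2)·-1.7429 - (-2)·-0.2857) / (6) = -0.6762
Residual b − A·x = (1.8816, -0.4568, 1.1124); ∞-norm = 1.8816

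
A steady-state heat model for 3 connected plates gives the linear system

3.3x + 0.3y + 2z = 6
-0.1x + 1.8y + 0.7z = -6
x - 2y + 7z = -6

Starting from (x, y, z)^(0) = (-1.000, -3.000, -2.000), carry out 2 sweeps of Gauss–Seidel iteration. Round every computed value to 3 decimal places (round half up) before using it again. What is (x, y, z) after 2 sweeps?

Iteration 1:
  x = (6 - (0.3)·-3.000 - (2)·-2.000) / (3.3) = 3.303
  y = (-6 - (-0.1)·3.303 - (0.7)·-2.000) / (1.8) = -2.372
  z = (-6 - (1)·3.303 - (-2)·-2.372) / (7) = -2.007
Iteration 2:
  x = (6 - (0.3)·-2.372 - (2)·-2.007) / (3.3) = 3.250
  y = (-6 - (-0.1)·3.250 - (0.7)·-2.007) / (1.8) = -2.372
  z = (-6 - (1)·3.250 - (-2)·-2.372) / (7) = -1.999

(3.250, -2.372, -1.999)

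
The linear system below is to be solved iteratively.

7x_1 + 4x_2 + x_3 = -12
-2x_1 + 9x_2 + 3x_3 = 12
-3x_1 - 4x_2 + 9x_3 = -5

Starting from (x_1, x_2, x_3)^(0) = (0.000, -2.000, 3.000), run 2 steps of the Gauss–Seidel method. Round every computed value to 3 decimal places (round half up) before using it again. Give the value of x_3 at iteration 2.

-0.555

Iteration 1:
  x_1 = (-12 - (4)·-2.000 - (1)·3.000) / (7) = -1.000
  x_2 = (12 - (-2)·-1.000 - (3)·3.000) / (9) = 0.111
  x_3 = (-5 - (-3)·-1.000 - (-4)·0.111) / (9) = -0.840
Iteration 2:
  x_1 = (-12 - (4)·0.111 - (1)·-0.840) / (7) = -1.658
  x_2 = (12 - (-2)·-1.658 - (3)·-0.840) / (9) = 1.245
  x_3 = (-5 - (-3)·-1.658 - (-4)·1.245) / (9) = -0.555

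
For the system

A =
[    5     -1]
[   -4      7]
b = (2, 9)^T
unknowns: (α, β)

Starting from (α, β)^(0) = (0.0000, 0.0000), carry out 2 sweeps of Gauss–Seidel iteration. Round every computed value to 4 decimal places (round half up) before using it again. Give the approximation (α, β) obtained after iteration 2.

Iteration 1:
  α = (2 - (-1)·0.0000) / (5) = 0.4000
  β = (9 - (-4)·0.4000) / (7) = 1.5143
Iteration 2:
  α = (2 - (-1)·1.5143) / (5) = 0.7029
  β = (9 - (-4)·0.7029) / (7) = 1.6874

(0.7029, 1.6874)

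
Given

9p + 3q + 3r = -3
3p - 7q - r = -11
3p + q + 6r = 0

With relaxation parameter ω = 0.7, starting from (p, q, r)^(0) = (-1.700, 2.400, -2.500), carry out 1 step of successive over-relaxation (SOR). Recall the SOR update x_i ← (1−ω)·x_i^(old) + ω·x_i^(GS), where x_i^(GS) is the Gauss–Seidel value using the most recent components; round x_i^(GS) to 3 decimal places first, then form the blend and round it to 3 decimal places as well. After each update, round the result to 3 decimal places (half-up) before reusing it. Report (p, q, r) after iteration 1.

Iteration 1:
  p: GS value = (-3 - (3)·2.400 - (3)·-2.500) / (9) = -0.300;  p ← (1−ω)·-1.700 + ω·-0.300 = -0.720
  q: GS value = (-11 - (3)·-0.720 - (-1)·-2.500) / (-7) = 1.620;  q ← (1−ω)·2.400 + ω·1.620 = 1.854
  r: GS value = (0 - (3)·-0.720 - (1)·1.854) / (6) = 0.051;  r ← (1−ω)·-2.500 + ω·0.051 = -0.714

(-0.720, 1.854, -0.714)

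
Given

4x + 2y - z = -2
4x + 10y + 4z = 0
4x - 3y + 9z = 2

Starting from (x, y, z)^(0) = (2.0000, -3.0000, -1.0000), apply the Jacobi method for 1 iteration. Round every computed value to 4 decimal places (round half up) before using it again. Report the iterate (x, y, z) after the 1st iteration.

(0.7500, -0.4000, -1.6667)

Iteration 1:
  x = (-2 - (2)·-3.0000 - (-1)·-1.0000) / (4) = 0.7500
  y = (0 - (4)·2.0000 - (4)·-1.0000) / (10) = -0.4000
  z = (2 - (4)·2.0000 - (-3)·-3.0000) / (9) = -1.6667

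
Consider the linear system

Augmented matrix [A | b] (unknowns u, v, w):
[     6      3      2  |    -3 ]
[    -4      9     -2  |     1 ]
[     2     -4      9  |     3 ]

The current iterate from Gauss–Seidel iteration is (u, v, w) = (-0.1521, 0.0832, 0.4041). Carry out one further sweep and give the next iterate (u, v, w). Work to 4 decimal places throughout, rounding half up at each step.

One sweep:
  u = (-3 - (3)·0.0832 - (2)·0.4041) / (6) = -0.6763
  v = (1 - (-4)·-0.6763 - (-2)·0.4041) / (9) = -0.0997
  w = (3 - (2)·-0.6763 - (-4)·-0.0997) / (9) = 0.4393

(-0.6763, -0.0997, 0.4393)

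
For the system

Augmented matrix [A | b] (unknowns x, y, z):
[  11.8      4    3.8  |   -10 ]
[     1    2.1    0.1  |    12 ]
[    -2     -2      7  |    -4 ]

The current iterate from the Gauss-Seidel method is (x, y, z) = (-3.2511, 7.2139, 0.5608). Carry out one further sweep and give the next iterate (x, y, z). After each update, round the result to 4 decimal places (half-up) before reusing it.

(-3.4734, 7.3416, 0.5338)

One sweep:
  x = (-10 - (4)·7.2139 - (3.8)·0.5608) / (11.8) = -3.4734
  y = (12 - (1)·-3.4734 - (0.1)·0.5608) / (2.1) = 7.3416
  z = (-4 - (-2)·-3.4734 - (-2)·7.3416) / (7) = 0.5338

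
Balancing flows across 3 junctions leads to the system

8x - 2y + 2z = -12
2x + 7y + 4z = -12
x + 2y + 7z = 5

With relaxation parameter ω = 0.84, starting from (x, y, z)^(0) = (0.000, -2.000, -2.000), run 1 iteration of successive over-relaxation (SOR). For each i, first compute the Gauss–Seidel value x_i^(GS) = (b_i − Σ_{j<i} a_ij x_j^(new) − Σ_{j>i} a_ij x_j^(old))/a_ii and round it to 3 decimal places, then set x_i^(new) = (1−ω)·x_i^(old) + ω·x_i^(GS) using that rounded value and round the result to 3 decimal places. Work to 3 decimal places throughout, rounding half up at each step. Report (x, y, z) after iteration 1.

(-1.260, -0.497, 0.550)

Iteration 1:
  x: GS value = (-12 - (-2)·-2.000 - (2)·-2.000) / (8) = -1.500;  x ← (1−ω)·0.000 + ω·-1.500 = -1.260
  y: GS value = (-12 - (2)·-1.260 - (4)·-2.000) / (7) = -0.211;  y ← (1−ω)·-2.000 + ω·-0.211 = -0.497
  z: GS value = (5 - (1)·-1.260 - (2)·-0.497) / (7) = 1.036;  z ← (1−ω)·-2.000 + ω·1.036 = 0.550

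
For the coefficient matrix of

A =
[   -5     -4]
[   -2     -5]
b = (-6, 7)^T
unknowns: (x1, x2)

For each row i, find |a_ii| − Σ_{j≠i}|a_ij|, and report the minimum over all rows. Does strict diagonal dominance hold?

1

row 1: |-5| − (4) = 1
row 2: |-5| − (2) = 3
minimum over rows = 1 → strictly diagonally dominant (convergence guaranteed)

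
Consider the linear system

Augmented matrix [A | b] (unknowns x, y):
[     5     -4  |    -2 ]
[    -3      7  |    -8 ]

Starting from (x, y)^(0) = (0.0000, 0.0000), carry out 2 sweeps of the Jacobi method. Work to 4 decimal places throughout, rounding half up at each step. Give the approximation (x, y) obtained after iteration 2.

Iteration 1:
  x = (-2 - (-4)·0.0000) / (5) = -0.4000
  y = (-8 - (-3)·0.0000) / (7) = -1.1429
Iteration 2:
  x = (-2 - (-4)·-1.1429) / (5) = -1.3143
  y = (-8 - (-3)·-0.4000) / (7) = -1.3143

(-1.3143, -1.3143)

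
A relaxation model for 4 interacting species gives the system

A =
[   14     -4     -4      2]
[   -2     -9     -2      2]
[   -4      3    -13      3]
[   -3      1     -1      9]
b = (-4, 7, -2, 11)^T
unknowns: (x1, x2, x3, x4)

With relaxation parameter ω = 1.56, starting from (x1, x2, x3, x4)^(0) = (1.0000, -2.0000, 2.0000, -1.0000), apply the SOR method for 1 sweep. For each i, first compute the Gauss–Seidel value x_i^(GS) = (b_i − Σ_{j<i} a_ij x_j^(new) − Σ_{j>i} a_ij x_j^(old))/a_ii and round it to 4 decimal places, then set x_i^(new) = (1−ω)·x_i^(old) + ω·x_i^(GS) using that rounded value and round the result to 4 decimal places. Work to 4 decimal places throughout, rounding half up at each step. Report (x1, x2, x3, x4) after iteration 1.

(-0.7829, -0.8620, -1.1746, 2.0053)

Iteration 1:
  x1: GS value = (-4 - (-4)·-2.0000 - (-4)·2.0000 - (2)·-1.0000) / (14) = -0.1429;  x1 ← (1−ω)·1.0000 + ω·-0.1429 = -0.7829
  x2: GS value = (7 - (-2)·-0.7829 - (-2)·2.0000 - (2)·-1.0000) / (-9) = -1.2705;  x2 ← (1−ω)·-2.0000 + ω·-1.2705 = -0.8620
  x3: GS value = (-2 - (-4)·-0.7829 - (3)·-0.8620 - (3)·-1.0000) / (-13) = -0.0350;  x3 ← (1−ω)·2.0000 + ω·-0.0350 = -1.1746
  x4: GS value = (11 - (-3)·-0.7829 - (1)·-0.8620 - (-1)·-1.1746) / (9) = 0.9265;  x4 ← (1−ω)·-1.0000 + ω·0.9265 = 2.0053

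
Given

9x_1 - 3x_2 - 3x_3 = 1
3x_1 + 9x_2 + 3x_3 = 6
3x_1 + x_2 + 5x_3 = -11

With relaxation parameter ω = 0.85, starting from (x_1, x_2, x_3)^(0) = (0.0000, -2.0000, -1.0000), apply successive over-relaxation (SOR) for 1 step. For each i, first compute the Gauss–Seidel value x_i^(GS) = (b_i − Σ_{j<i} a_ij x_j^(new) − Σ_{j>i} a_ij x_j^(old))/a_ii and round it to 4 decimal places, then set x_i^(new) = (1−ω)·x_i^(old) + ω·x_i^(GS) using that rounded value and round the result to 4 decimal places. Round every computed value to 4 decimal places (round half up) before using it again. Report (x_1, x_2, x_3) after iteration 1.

(-0.7556, 0.7641, -1.7646)

Iteration 1:
  x_1: GS value = (1 - (-3)·-2.0000 - (-3)·-1.0000) / (9) = -0.8889;  x_1 ← (1−ω)·0.0000 + ω·-0.8889 = -0.7556
  x_2: GS value = (6 - (3)·-0.7556 - (3)·-1.0000) / (9) = 1.2519;  x_2 ← (1−ω)·-2.0000 + ω·1.2519 = 0.7641
  x_3: GS value = (-11 - (3)·-0.7556 - (1)·0.7641) / (5) = -1.8995;  x_3 ← (1−ω)·-1.0000 + ω·-1.8995 = -1.7646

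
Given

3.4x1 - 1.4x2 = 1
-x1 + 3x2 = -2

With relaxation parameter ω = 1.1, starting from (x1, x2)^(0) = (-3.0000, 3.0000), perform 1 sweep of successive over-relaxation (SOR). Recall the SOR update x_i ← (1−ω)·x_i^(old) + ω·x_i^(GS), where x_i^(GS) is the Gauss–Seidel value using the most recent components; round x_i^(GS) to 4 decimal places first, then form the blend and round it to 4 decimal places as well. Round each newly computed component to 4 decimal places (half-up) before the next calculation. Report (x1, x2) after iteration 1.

Iteration 1:
  x1: GS value = (1 - (-1.4)·3.0000) / (3.4) = 1.5294;  x1 ← (1−ω)·-3.0000 + ω·1.5294 = 1.9823
  x2: GS value = (-2 - (-1)·1.9823) / (3) = -0.0059;  x2 ← (1−ω)·3.0000 + ω·-0.0059 = -0.3065

(1.9823, -0.3065)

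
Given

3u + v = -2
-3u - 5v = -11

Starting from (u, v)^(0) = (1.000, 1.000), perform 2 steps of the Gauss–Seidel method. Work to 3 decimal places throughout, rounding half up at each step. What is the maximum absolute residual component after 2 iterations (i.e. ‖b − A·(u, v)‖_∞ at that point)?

Iteration 1:
  u = (-2 - (1)·1.000) / (3) = -1.000
  v = (-11 - (-3)·-1.000) / (-5) = 2.800
Iteration 2:
  u = (-2 - (1)·2.800) / (3) = -1.600
  v = (-11 - (-3)·-1.600) / (-5) = 3.160
Residual b − A·x = (-0.360, 0.000); ∞-norm = 0.360

0.360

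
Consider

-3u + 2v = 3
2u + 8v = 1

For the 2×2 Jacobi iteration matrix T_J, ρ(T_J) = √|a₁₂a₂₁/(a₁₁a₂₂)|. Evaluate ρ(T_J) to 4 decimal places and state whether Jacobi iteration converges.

a₁₂a₂₁/(a₁₁a₂₂) = (2)·(2) / ((-3)·(8)) = -0.166667
ρ = √|-0.166667| = √0.166667 = 0.4082
ρ < 1, so Jacobi converges

0.4082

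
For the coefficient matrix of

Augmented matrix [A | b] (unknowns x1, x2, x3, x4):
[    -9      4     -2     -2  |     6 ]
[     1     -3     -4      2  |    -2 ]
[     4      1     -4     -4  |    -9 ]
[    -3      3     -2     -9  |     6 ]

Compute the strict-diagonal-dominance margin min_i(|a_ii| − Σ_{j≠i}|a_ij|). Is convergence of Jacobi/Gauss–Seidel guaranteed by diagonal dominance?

row 1: |-9| − (4+2+2) = 1
row 2: |-3| − (1+4+2) = -4
row 3: |-4| − (4+1+4) = -5
row 4: |-9| − (3+3+2) = 1
minimum over rows = -5 → not strictly diagonally dominant

-5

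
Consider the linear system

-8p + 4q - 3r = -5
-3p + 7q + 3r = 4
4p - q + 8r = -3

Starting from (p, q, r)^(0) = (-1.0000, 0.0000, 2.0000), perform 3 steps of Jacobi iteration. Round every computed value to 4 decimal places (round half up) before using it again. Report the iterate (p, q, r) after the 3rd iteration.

Iteration 1:
  p = (-5 - (4)·0.0000 - (-3)·2.0000) / (-8) = -0.1250
  q = (4 - (-3)·-1.0000 - (3)·2.0000) / (7) = -0.7143
  r = (-3 - (4)·-1.0000 - (-1)·0.0000) / (8) = 0.1250
Iteration 2:
  p = (-5 - (4)·-0.7143 - (-3)·0.1250) / (-8) = 0.2210
  q = (4 - (-3)·-0.1250 - (3)·0.1250) / (7) = 0.4643
  r = (-3 - (4)·-0.1250 - (-1)·-0.7143) / (8) = -0.4018
Iteration 3:
  p = (-5 - (4)·0.4643 - (-3)·-0.4018) / (-8) = 1.0078
  q = (4 - (-3)·0.2210 - (3)·-0.4018) / (7) = 0.8383
  r = (-3 - (4)·0.2210 - (-1)·0.4643) / (8) = -0.4275

(1.0078, 0.8383, -0.4275)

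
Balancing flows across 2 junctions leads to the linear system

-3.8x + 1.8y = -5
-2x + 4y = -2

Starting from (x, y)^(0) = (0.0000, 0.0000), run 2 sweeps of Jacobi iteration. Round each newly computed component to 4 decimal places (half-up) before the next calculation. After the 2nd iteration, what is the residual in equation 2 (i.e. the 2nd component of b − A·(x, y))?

-0.4738

Iteration 1:
  x = (-5 - (1.8)·0.0000) / (-3.8) = 1.3158
  y = (-2 - (-2)·0.0000) / (4) = -0.5000
Iteration 2:
  x = (-5 - (1.8)·-0.5000) / (-3.8) = 1.0789
  y = (-2 - (-2)·1.3158) / (4) = 0.1579
Residual b − A·x = (-1.1844, -0.4738)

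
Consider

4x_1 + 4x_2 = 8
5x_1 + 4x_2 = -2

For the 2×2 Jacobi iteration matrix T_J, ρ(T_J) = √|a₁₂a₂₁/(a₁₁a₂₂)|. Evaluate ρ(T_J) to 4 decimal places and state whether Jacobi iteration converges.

1.1180

a₁₂a₂₁/(a₁₁a₂₂) = (4)·(5) / ((4)·(4)) = 1.250000
ρ = √|1.250000| = √1.250000 = 1.1180
ρ > 1, so Jacobi diverges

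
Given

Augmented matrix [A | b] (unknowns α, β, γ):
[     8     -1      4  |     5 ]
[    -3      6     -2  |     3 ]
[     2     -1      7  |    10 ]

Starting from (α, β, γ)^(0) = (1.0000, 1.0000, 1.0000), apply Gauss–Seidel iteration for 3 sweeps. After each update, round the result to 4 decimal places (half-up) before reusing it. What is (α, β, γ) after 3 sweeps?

(-0.0362, 1.0058, 1.5826)

Iteration 1:
  α = (5 - (-1)·1.0000 - (4)·1.0000) / (8) = 0.2500
  β = (3 - (-3)·0.2500 - (-2)·1.0000) / (6) = 0.9583
  γ = (10 - (2)·0.2500 - (-1)·0.9583) / (7) = 1.4940
Iteration 2:
  α = (5 - (-1)·0.9583 - (4)·1.4940) / (8) = -0.0022
  β = (3 - (-3)·-0.0022 - (-2)·1.4940) / (6) = 0.9969
  γ = (10 - (2)·-0.0022 - (-1)·0.9969) / (7) = 1.5716
Iteration 3:
  α = (5 - (-1)·0.9969 - (4)·1.5716) / (8) = -0.0362
  β = (3 - (-3)·-0.0362 - (-2)·1.5716) / (6) = 1.0058
  γ = (10 - (2)·-0.0362 - (-1)·1.0058) / (7) = 1.5826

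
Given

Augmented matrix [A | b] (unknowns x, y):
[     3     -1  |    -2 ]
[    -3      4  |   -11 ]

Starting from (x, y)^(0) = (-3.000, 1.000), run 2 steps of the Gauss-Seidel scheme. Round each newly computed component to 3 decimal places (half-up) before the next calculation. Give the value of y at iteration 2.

-4.000

Iteration 1:
  x = (-2 - (-1)·1.000) / (3) = -0.333
  y = (-11 - (-3)·-0.333) / (4) = -3.000
Iteration 2:
  x = (-2 - (-1)·-3.000) / (3) = -1.667
  y = (-11 - (-3)·-1.667) / (4) = -4.000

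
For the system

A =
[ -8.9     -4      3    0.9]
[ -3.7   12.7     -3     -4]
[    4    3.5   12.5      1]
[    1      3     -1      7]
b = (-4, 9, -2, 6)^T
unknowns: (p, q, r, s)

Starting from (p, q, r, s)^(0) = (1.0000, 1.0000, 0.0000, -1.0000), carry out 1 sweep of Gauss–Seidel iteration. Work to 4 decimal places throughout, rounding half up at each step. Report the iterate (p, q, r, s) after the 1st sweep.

Iteration 1:
  p = (-4 - (-4)·1.0000 - (3)·0.0000 - (0.9)·-1.0000) / (-8.9) = -0.1011
  q = (9 - (-3.7)·-0.1011 - (-3)·0.0000 - (-4)·-1.0000) / (12.7) = 0.3642
  r = (-2 - (4)·-0.1011 - (3.5)·0.3642 - (1)·-1.0000) / (12.5) = -0.1496
  s = (6 - (1)·-0.1011 - (3)·0.3642 - (-1)·-0.1496) / (7) = 0.6941

(-0.1011, 0.3642, -0.1496, 0.6941)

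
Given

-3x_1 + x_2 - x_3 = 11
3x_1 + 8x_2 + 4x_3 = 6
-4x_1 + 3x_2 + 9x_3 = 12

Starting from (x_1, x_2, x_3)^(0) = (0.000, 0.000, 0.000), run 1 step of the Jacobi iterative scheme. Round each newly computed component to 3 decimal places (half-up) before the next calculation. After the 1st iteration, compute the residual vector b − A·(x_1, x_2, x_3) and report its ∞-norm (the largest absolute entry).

16.915

Iteration 1:
  x_1 = (11 - (1)·0.000 - (-1)·0.000) / (-3) = -3.667
  x_2 = (6 - (3)·0.000 - (4)·0.000) / (8) = 0.750
  x_3 = (12 - (-4)·0.000 - (3)·0.000) / (9) = 1.333
Residual b − A·x = (0.582, 5.669, -16.915); ∞-norm = 16.915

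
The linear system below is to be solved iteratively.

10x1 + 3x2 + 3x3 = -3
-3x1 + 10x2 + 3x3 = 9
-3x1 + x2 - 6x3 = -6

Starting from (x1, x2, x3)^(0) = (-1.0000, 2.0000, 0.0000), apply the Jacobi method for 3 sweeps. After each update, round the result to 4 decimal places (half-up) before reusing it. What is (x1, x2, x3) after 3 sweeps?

(-0.7890, 0.1260, 1.5283)

Iteration 1:
  x1 = (-3 - (3)·2.0000 - (3)·0.0000) / (10) = -0.9000
  x2 = (9 - (-3)·-1.0000 - (3)·0.0000) / (10) = 0.6000
  x3 = (-6 - (-3)·-1.0000 - (1)·2.0000) / (-6) = 1.8333
Iteration 2:
  x1 = (-3 - (3)·0.6000 - (3)·1.8333) / (10) = -1.0300
  x2 = (9 - (-3)·-0.9000 - (3)·1.8333) / (10) = 0.0800
  x3 = (-6 - (-3)·-0.9000 - (1)·0.6000) / (-6) = 1.5500
Iteration 3:
  x1 = (-3 - (3)·0.0800 - (3)·1.5500) / (10) = -0.7890
  x2 = (9 - (-3)·-1.0300 - (3)·1.5500) / (10) = 0.1260
  x3 = (-6 - (-3)·-1.0300 - (1)·0.0800) / (-6) = 1.5283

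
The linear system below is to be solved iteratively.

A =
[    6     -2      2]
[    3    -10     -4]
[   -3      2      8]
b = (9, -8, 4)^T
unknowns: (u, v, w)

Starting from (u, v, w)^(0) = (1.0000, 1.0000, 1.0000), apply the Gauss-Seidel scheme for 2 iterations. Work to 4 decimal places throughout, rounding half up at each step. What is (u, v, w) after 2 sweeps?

Iteration 1:
  u = (9 - (-2)·1.0000 - (2)·1.0000) / (6) = 1.5000
  v = (-8 - (3)·1.5000 - (-4)·1.0000) / (-10) = 0.8500
  w = (4 - (-3)·1.5000 - (2)·0.8500) / (8) = 0.8500
Iteration 2:
  u = (9 - (-2)·0.8500 - (2)·0.8500) / (6) = 1.5000
  v = (-8 - (3)·1.5000 - (-4)·0.8500) / (-10) = 0.9100
  w = (4 - (-3)·1.5000 - (2)·0.9100) / (8) = 0.8350

(1.5000, 0.9100, 0.8350)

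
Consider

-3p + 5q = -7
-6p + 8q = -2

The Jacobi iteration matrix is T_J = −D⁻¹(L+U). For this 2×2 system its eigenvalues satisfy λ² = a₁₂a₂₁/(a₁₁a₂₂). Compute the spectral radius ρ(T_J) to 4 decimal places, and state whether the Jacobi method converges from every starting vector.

1.1180

a₁₂a₂₁/(a₁₁a₂₂) = (5)·(-6) / ((-3)·(8)) = 1.250000
ρ = √|1.250000| = √1.250000 = 1.1180
ρ > 1, so Jacobi diverges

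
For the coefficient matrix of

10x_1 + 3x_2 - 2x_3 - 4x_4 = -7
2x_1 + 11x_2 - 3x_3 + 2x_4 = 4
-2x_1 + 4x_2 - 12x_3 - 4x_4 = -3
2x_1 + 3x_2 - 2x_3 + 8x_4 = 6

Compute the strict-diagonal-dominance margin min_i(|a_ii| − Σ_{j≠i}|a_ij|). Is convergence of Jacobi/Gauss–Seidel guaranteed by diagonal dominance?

row 1: |10| − (3+2+4) = 1
row 2: |11| − (2+3+2) = 4
row 3: |-12| − (2+4+4) = 2
row 4: |8| − (2+3+2) = 1
minimum over rows = 1 → strictly diagonally dominant (convergence guaranteed)

1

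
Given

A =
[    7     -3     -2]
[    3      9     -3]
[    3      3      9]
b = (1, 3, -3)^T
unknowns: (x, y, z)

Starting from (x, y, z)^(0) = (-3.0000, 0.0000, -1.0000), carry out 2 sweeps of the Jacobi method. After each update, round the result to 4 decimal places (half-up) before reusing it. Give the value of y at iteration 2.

Iteration 1:
  x = (1 - (-3)·0.0000 - (-2)·-1.0000) / (7) = -0.1429
  y = (3 - (3)·-3.0000 - (-3)·-1.0000) / (9) = 1.0000
  z = (-3 - (3)·-3.0000 - (3)·0.0000) / (9) = 0.6667
Iteration 2:
  x = (1 - (-3)·1.0000 - (-2)·0.6667) / (7) = 0.7619
  y = (3 - (3)·-0.1429 - (-3)·0.6667) / (9) = 0.6032
  z = (-3 - (3)·-0.1429 - (3)·1.0000) / (9) = -0.6190

0.6032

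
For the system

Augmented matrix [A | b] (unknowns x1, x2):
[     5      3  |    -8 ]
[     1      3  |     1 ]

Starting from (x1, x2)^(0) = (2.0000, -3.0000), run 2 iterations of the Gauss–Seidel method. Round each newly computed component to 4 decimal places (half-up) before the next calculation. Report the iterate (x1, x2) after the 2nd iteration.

Iteration 1:
  x1 = (-8 - (3)·-3.0000) / (5) = 0.2000
  x2 = (1 - (1)·0.2000) / (3) = 0.2667
Iteration 2:
  x1 = (-8 - (3)·0.2667) / (5) = -1.7600
  x2 = (1 - (1)·-1.7600) / (3) = 0.9200

(-1.7600, 0.9200)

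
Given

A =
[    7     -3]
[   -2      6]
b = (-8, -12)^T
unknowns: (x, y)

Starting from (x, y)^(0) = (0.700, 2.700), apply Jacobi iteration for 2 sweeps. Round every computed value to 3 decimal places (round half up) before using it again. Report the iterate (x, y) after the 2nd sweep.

(-1.900, -1.995)

Iteration 1:
  x = (-8 - (-3)·2.700) / (7) = 0.014
  y = (-12 - (-2)·0.700) / (6) = -1.767
Iteration 2:
  x = (-8 - (-3)·-1.767) / (7) = -1.900
  y = (-12 - (-2)·0.014) / (6) = -1.995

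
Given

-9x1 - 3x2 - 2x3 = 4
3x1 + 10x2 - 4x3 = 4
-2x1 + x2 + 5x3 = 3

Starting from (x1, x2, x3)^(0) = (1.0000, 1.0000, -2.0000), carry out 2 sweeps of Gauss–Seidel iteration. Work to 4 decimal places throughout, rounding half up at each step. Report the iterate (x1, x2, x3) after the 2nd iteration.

(-0.4615, 0.7491, 0.2656)

Iteration 1:
  x1 = (4 - (-3)·1.0000 - (-2)·-2.0000) / (-9) = -0.3333
  x2 = (4 - (3)·-0.3333 - (-4)·-2.0000) / (10) = -0.3000
  x3 = (3 - (-2)·-0.3333 - (1)·-0.3000) / (5) = 0.5267
Iteration 2:
  x1 = (4 - (-3)·-0.3000 - (-2)·0.5267) / (-9) = -0.4615
  x2 = (4 - (3)·-0.4615 - (-4)·0.5267) / (10) = 0.7491
  x3 = (3 - (-2)·-0.4615 - (1)·0.7491) / (5) = 0.2656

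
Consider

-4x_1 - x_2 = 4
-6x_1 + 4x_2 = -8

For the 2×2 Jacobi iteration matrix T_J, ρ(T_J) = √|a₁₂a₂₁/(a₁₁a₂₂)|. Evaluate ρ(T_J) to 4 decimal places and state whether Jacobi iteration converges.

a₁₂a₂₁/(a₁₁a₂₂) = (-1)·(-6) / ((-4)·(4)) = -0.375000
ρ = √|-0.375000| = √0.375000 = 0.6124
ρ < 1, so Jacobi converges

0.6124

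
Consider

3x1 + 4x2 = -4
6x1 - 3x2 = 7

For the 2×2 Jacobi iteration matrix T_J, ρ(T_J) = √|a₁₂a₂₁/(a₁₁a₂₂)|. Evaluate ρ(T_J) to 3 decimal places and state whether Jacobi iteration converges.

1.633

a₁₂a₂₁/(a₁₁a₂₂) = (4)·(6) / ((3)·(-3)) = -2.666667
ρ = √|-2.666667| = √2.666667 = 1.633
ρ > 1, so Jacobi diverges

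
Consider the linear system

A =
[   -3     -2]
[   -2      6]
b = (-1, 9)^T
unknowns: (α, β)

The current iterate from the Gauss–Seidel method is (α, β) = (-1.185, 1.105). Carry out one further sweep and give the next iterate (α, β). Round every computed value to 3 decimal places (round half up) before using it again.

(-0.403, 1.366)

One sweep:
  α = (-1 - (-2)·1.105) / (-3) = -0.403
  β = (9 - (-2)·-0.403) / (6) = 1.366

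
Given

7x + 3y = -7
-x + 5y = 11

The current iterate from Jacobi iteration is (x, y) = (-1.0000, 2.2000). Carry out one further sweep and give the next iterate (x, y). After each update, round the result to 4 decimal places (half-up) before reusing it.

(-1.9429, 2.0000)

One sweep:
  x = (-7 - (3)·2.2000) / (7) = -1.9429
  y = (11 - (-1)·-1.0000) / (5) = 2.0000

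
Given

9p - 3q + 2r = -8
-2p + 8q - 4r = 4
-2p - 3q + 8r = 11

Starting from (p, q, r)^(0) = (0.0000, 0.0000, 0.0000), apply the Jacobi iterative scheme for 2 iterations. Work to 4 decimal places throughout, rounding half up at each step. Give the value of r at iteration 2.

Iteration 1:
  p = (-8 - (-3)·0.0000 - (2)·0.0000) / (9) = -0.8889
  q = (4 - (-2)·0.0000 - (-4)·0.0000) / (8) = 0.5000
  r = (11 - (-2)·0.0000 - (-3)·0.0000) / (8) = 1.3750
Iteration 2:
  p = (-8 - (-3)·0.5000 - (2)·1.3750) / (9) = -1.0278
  q = (4 - (-2)·-0.8889 - (-4)·1.3750) / (8) = 0.9653
  r = (11 - (-2)·-0.8889 - (-3)·0.5000) / (8) = 1.3403

1.3403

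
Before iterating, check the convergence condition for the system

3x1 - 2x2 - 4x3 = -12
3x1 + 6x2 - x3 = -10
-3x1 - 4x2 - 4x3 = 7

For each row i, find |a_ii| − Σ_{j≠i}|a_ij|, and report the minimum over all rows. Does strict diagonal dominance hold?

-3

row 1: |3| − (2+4) = -3
row 2: |6| − (3+1) = 2
row 3: |-4| − (3+4) = -3
minimum over rows = -3 → not strictly diagonally dominant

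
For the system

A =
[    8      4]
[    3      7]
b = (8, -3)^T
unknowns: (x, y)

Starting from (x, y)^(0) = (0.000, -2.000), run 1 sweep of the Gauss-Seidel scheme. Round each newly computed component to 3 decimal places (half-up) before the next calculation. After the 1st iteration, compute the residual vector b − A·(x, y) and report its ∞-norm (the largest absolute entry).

2.856

Iteration 1:
  x = (8 - (4)·-2.000) / (8) = 2.000
  y = (-3 - (3)·2.000) / (7) = -1.286
Residual b − A·x = (-2.856, 0.002); ∞-norm = 2.856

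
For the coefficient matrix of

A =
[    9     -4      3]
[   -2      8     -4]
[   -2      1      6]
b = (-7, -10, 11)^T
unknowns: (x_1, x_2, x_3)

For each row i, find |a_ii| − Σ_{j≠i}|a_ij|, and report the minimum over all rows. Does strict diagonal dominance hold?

row 1: |9| − (4+3) = 2
row 2: |8| − (2+4) = 2
row 3: |6| − (2+1) = 3
minimum over rows = 2 → strictly diagonally dominant (convergence guaranteed)

2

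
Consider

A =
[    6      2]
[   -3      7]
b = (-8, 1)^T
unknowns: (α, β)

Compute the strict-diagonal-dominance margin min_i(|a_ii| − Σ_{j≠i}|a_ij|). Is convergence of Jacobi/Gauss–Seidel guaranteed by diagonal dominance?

row 1: |6| − (2) = 4
row 2: |7| − (3) = 4
minimum over rows = 4 → strictly diagonally dominant (convergence guaranteed)

4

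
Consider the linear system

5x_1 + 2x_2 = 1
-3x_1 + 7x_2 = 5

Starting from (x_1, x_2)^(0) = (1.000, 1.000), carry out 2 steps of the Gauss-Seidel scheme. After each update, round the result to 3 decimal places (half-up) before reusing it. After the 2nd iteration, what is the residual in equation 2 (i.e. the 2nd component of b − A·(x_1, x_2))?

0.000

Iteration 1:
  x_1 = (1 - (2)·1.000) / (5) = -0.200
  x_2 = (5 - (-3)·-0.200) / (7) = 0.629
Iteration 2:
  x_1 = (1 - (2)·0.629) / (5) = -0.052
  x_2 = (5 - (-3)·-0.052) / (7) = 0.692
Residual b − A·x = (-0.124, 0.000)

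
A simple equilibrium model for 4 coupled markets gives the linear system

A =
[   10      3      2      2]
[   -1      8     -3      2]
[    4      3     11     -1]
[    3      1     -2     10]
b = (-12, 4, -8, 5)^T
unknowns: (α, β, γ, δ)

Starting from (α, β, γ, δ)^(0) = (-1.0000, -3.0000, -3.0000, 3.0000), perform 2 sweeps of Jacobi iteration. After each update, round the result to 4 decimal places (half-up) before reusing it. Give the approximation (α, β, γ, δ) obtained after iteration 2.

(-0.9955, 0.6102, -0.1636, 0.8855)

Iteration 1:
  α = (-12 - (3)·-3.0000 - (2)·-3.0000 - (2)·3.0000) / (10) = -0.3000
  β = (4 - (-1)·-1.0000 - (-3)·-3.0000 - (2)·3.0000) / (8) = -1.5000
  γ = (-8 - (4)·-1.0000 - (3)·-3.0000 - (-1)·3.0000) / (11) = 0.7273
  δ = (5 - (3)·-1.0000 - (1)·-3.0000 - (-2)·-3.0000) / (10) = 0.5000
Iteration 2:
  α = (-12 - (3)·-1.5000 - (2)·0.7273 - (2)·0.5000) / (10) = -0.9955
  β = (4 - (-1)·-0.3000 - (-3)·0.7273 - (2)·0.5000) / (8) = 0.6102
  γ = (-8 - (4)·-0.3000 - (3)·-1.5000 - (-1)·0.5000) / (11) = -0.1636
  δ = (5 - (3)·-0.3000 - (1)·-1.5000 - (-2)·0.7273) / (10) = 0.8855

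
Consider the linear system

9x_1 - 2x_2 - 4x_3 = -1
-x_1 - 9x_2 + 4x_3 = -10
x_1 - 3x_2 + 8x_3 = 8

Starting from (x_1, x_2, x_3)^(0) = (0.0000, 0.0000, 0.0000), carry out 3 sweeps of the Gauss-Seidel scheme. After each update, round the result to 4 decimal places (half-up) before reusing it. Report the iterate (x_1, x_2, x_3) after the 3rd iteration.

(0.9368, 1.6855, 1.5150)

Iteration 1:
  x_1 = (-1 - (-2)·0.0000 - (-4)·0.0000) / (9) = -0.1111
  x_2 = (-10 - (-1)·-0.1111 - (4)·0.0000) / (-9) = 1.1235
  x_3 = (8 - (1)·-0.1111 - (-3)·1.1235) / (8) = 1.4352
Iteration 2:
  x_1 = (-1 - (-2)·1.1235 - (-4)·1.4352) / (9) = 0.7764
  x_2 = (-10 - (-1)·0.7764 - (4)·1.4352) / (-9) = 1.6627
  x_3 = (8 - (1)·0.7764 - (-3)·1.6627) / (8) = 1.5265
Iteration 3:
  x_1 = (-1 - (-2)·1.6627 - (-4)·1.5265) / (9) = 0.9368
  x_2 = (-10 - (-1)·0.9368 - (4)·1.5265) / (-9) = 1.6855
  x_3 = (8 - (1)·0.9368 - (-3)·1.6855) / (8) = 1.5150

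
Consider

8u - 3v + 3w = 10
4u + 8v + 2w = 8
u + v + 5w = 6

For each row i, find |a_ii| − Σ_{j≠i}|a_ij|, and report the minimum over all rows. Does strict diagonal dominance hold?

2

row 1: |8| − (3+3) = 2
row 2: |8| − (4+2) = 2
row 3: |5| − (1+1) = 3
minimum over rows = 2 → strictly diagonally dominant (convergence guaranteed)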